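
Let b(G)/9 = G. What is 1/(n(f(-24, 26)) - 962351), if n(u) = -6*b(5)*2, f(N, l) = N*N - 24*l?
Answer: -1/962891 ≈ -1.0385e-6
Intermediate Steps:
b(G) = 9*G
f(N, l) = N**2 - 24*l
n(u) = -540 (n(u) = -54*5*2 = -6*45*2 = -270*2 = -540)
1/(n(f(-24, 26)) - 962351) = 1/(-540 - 962351) = 1/(-962891) = -1/962891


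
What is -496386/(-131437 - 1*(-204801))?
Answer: -248193/36682 ≈ -6.7661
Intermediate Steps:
-496386/(-131437 - 1*(-204801)) = -496386/(-131437 + 204801) = -496386/73364 = -496386*1/73364 = -248193/36682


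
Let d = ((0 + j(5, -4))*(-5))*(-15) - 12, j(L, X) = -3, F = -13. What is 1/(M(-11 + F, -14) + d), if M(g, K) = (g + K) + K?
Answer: -1/289 ≈ -0.0034602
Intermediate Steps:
M(g, K) = g + 2*K (M(g, K) = (K + g) + K = g + 2*K)
d = -237 (d = ((0 - 3)*(-5))*(-15) - 12 = -3*(-5)*(-15) - 12 = 15*(-15) - 12 = -225 - 12 = -237)
1/(M(-11 + F, -14) + d) = 1/(((-11 - 13) + 2*(-14)) - 237) = 1/((-24 - 28) - 237) = 1/(-52 - 237) = 1/(-289) = -1/289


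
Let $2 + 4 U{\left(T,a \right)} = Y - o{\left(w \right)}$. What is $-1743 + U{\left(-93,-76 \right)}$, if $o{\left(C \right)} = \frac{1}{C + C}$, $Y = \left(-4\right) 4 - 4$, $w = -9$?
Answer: $- \frac{125891}{72} \approx -1748.5$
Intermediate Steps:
$Y = -20$ ($Y = -16 - 4 = -20$)
$o{\left(C \right)} = \frac{1}{2 C}$
$U{\left(T,a \right)} = - \frac{395}{72}$ ($U{\left(T,a \right)} = - \frac{1}{2} + \frac{-20 - \frac{1}{2 \left(-9\right)}}{4} = - \frac{1}{2} + \frac{-20 - \frac{1}{2} \left(- \frac{1}{9}\right)}{4} = - \frac{1}{2} + \frac{-20 - - \frac{1}{18}}{4} = - \frac{1}{2} + \frac{-20 + \frac{1}{18}}{4} = - \frac{1}{2} + \frac{1}{4} \left(- \frac{359}{18}\right) = - \frac{1}{2} - \frac{359}{72} = - \frac{395}{72}$)
$-1743 + U{\left(-93,-76 \right)} = -1743 - \frac{395}{72} = - \frac{125891}{72}$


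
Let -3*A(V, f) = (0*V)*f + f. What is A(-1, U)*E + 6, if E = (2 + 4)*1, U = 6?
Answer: -6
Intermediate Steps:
E = 6 (E = 6*1 = 6)
A(V, f) = -f/3 (A(V, f) = -((0*V)*f + f)/3 = -(0*f + f)/3 = -(0 + f)/3 = -f/3)
A(-1, U)*E + 6 = -⅓*6*6 + 6 = -2*6 + 6 = -12 + 6 = -6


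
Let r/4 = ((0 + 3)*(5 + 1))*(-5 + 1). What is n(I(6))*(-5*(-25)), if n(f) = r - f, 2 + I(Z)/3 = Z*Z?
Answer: -48750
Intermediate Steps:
r = -288 (r = 4*(((0 + 3)*(5 + 1))*(-5 + 1)) = 4*((3*6)*(-4)) = 4*(18*(-4)) = 4*(-72) = -288)
I(Z) = -6 + 3*Z² (I(Z) = -6 + 3*(Z*Z) = -6 + 3*Z²)
n(f) = -288 - f
n(I(6))*(-5*(-25)) = (-288 - (-6 + 3*6²))*(-5*(-25)) = (-288 - (-6 + 3*36))*125 = (-288 - (-6 + 108))*125 = (-288 - 1*102)*125 = (-288 - 102)*125 = -390*125 = -48750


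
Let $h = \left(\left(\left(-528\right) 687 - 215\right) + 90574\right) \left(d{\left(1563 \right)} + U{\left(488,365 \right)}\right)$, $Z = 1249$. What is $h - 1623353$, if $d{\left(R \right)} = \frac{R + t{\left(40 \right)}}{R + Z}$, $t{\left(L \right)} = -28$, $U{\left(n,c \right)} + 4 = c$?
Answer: $- \frac{281481576095}{2812} \approx -1.001 \cdot 10^{8}$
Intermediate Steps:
$U{\left(n,c \right)} = -4 + c$
$d{\left(R \right)} = \frac{-28 + R}{1249 + R}$ ($d{\left(R \right)} = \frac{R - 28}{R + 1249} = \frac{-28 + R}{1249 + R}$)
$h = - \frac{276916707459}{2812}$ ($h = \left(\left(\left(-528\right) 687 - 215\right) + 90574\right) \left(\frac{-28 + 1563}{1249 + 1563} + \left(-4 + 365\right)\right) = \left(\left(-362736 - 215\right) + 90574\right) \left(\frac{1}{2812} \cdot 1535 + 361\right) = \left(-362951 + 90574\right) \left(\frac{1}{2812} \cdot 1535 + 361\right) = - 272377 \left(\frac{1535}{2812} + 361\right) = \left(-272377\right) \frac{1016667}{2812} = - \frac{276916707459}{2812} \approx -9.8477 \cdot 10^{7}$)
$h - 1623353 = - \frac{276916707459}{2812} - 1623353 = - \frac{281481576095}{2812}$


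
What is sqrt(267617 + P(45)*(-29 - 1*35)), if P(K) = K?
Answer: sqrt(264737) ≈ 514.53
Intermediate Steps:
sqrt(267617 + P(45)*(-29 - 1*35)) = sqrt(267617 + 45*(-29 - 1*35)) = sqrt(267617 + 45*(-29 - 35)) = sqrt(267617 + 45*(-64)) = sqrt(267617 - 2880) = sqrt(264737)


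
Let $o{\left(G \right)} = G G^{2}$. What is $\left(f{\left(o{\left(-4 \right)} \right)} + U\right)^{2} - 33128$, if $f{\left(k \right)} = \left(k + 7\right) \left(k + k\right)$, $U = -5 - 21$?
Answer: $52819772$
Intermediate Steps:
$o{\left(G \right)} = G^{3}$
$U = -26$ ($U = -5 - 21 = -26$)
$f{\left(k \right)} = 2 k \left(7 + k\right)$ ($f{\left(k \right)} = \left(7 + k\right) 2 k = 2 k \left(7 + k\right)$)
$\left(f{\left(o{\left(-4 \right)} \right)} + U\right)^{2} - 33128 = \left(2 \left(-4\right)^{3} \left(7 + \left(-4\right)^{3}\right) - 26\right)^{2} - 33128 = \left(2 \left(-64\right) \left(7 - 64\right) - 26\right)^{2} - 33128 = \left(2 \left(-64\right) \left(-57\right) - 26\right)^{2} - 33128 = \left(7296 - 26\right)^{2} - 33128 = 7270^{2} - 33128 = 52852900 - 33128 = 52819772$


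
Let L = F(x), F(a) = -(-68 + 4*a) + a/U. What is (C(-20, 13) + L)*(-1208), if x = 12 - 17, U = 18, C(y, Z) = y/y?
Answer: -964588/9 ≈ -1.0718e+5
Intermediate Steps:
C(y, Z) = 1
x = -5
F(a) = 68 - 71*a/18 (F(a) = -(-68 + 4*a) + a/18 = -(-68 + 4*a) + a*(1/18) = -4*(-17 + a) + a/18 = (68 - 4*a) + a/18 = 68 - 71*a/18)
L = 1579/18 (L = 68 - 71/18*(-5) = 68 + 355/18 = 1579/18 ≈ 87.722)
(C(-20, 13) + L)*(-1208) = (1 + 1579/18)*(-1208) = (1597/18)*(-1208) = -964588/9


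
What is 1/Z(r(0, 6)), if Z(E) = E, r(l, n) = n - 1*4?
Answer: ½ ≈ 0.50000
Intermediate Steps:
r(l, n) = -4 + n (r(l, n) = n - 4 = -4 + n)
1/Z(r(0, 6)) = 1/(-4 + 6) = 1/2 = ½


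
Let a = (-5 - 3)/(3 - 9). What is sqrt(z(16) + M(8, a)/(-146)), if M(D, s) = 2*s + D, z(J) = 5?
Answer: sqrt(236301)/219 ≈ 2.2197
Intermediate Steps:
a = 4/3 (a = -8/(-6) = -8*(-1/6) = 4/3 ≈ 1.3333)
M(D, s) = D + 2*s
sqrt(z(16) + M(8, a)/(-146)) = sqrt(5 + (8 + 2*(4/3))/(-146)) = sqrt(5 + (8 + 8/3)*(-1/146)) = sqrt(5 + (32/3)*(-1/146)) = sqrt(5 - 16/219) = sqrt(1079/219) = sqrt(236301)/219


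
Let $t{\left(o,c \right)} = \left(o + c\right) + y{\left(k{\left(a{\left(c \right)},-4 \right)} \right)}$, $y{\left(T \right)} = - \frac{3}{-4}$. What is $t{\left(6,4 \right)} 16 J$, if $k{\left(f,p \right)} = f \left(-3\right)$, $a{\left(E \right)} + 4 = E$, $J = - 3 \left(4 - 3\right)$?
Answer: $-516$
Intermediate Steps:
$J = -3$ ($J = \left(-3\right) 1 = -3$)
$a{\left(E \right)} = -4 + E$
$k{\left(f,p \right)} = - 3 f$
$y{\left(T \right)} = \frac{3}{4}$ ($y{\left(T \right)} = \left(-3\right) \left(- \frac{1}{4}\right) = \frac{3}{4}$)
$t{\left(o,c \right)} = \frac{3}{4} + c + o$ ($t{\left(o,c \right)} = \left(o + c\right) + \frac{3}{4} = \left(c + o\right) + \frac{3}{4} = \frac{3}{4} + c + o$)
$t{\left(6,4 \right)} 16 J = \left(\frac{3}{4} + 4 + 6\right) 16 \left(-3\right) = \frac{43}{4} \cdot 16 \left(-3\right) = 172 \left(-3\right) = -516$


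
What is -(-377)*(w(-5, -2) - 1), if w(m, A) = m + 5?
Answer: -377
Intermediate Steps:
w(m, A) = 5 + m
-(-377)*(w(-5, -2) - 1) = -(-377)*((5 - 5) - 1) = -(-377)*(0 - 1) = -(-377)*(-1) = -377*1 = -377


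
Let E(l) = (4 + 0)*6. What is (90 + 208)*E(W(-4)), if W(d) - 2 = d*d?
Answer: 7152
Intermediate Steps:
W(d) = 2 + d² (W(d) = 2 + d*d = 2 + d²)
E(l) = 24 (E(l) = 4*6 = 24)
(90 + 208)*E(W(-4)) = (90 + 208)*24 = 298*24 = 7152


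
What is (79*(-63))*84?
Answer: -418068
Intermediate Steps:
(79*(-63))*84 = -4977*84 = -418068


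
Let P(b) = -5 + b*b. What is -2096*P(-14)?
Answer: -400336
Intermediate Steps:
P(b) = -5 + b²
-2096*P(-14) = -2096*(-5 + (-14)²) = -2096*(-5 + 196) = -2096*191 = -400336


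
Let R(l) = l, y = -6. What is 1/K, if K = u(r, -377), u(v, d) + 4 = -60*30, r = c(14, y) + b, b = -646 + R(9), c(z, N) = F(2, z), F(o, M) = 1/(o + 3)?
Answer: -1/1804 ≈ -0.00055432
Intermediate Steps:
F(o, M) = 1/(3 + o)
c(z, N) = 1/5 (c(z, N) = 1/(3 + 2) = 1/5)
b = -637 (b = -646 + 9 = -637)
r = -3184/5 (r = 1/5 - 637 = -3184/5 ≈ -636.80)
u(v, d) = -1804 (u(v, d) = -4 - 60*30 = -4 - 1800 = -1804)
K = -1804
1/K = 1/(-1804) = -1/1804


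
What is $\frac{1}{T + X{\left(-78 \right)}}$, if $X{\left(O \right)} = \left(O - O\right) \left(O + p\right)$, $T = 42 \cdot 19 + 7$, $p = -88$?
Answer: $\frac{1}{805} \approx 0.0012422$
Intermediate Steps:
$T = 805$ ($T = 798 + 7 = 805$)
$X{\left(O \right)} = 0$ ($X{\left(O \right)} = \left(O - O\right) \left(O - 88\right) = 0 \left(-88 + O\right) = 0$)
$\frac{1}{T + X{\left(-78 \right)}} = \frac{1}{805 + 0} = \frac{1}{805}$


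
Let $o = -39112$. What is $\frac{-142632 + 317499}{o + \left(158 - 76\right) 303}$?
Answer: $- \frac{24981}{2038} \approx -12.258$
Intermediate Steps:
$\frac{-142632 + 317499}{o + \left(158 - 76\right) 303} = \frac{-142632 + 317499}{-39112 + \left(158 - 76\right) 303} = \frac{174867}{-39112 + \left(158 - 76\right) 303} = \frac{174867}{-39112 + 82 \cdot 303} = \frac{174867}{-39112 + 24846} = \frac{174867}{-14266} = 174867 \left(- \frac{1}{14266}\right) = - \frac{24981}{2038}$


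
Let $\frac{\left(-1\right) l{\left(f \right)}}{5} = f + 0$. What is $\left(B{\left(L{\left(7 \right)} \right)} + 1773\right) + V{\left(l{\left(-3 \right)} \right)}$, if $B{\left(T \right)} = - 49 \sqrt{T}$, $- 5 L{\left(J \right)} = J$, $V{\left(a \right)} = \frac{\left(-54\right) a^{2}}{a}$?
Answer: $963 - \frac{49 i \sqrt{35}}{5} \approx 963.0 - 57.978 i$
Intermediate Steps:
$l{\left(f \right)} = - 5 f$ ($l{\left(f \right)} = - 5 \left(f + 0\right) = - 5 f$)
$V{\left(a \right)} = - 54 a$
$L{\left(J \right)} = - \frac{J}{5}$
$\left(B{\left(L{\left(7 \right)} \right)} + 1773\right) + V{\left(l{\left(-3 \right)} \right)} = \left(- 49 \sqrt{\left(- \frac{1}{5}\right) 7} + 1773\right) - 54 \left(\left(-5\right) \left(-3\right)\right) = \left(- 49 \sqrt{- \frac{7}{5}} + 1773\right) - 810 = \left(- 49 \frac{i \sqrt{35}}{5} + 1773\right) - 810 = \left(- \frac{49 i \sqrt{35}}{5} + 1773\right) - 810 = \left(1773 - \frac{49 i \sqrt{35}}{5}\right) - 810 = 963 - \frac{49 i \sqrt{35}}{5}$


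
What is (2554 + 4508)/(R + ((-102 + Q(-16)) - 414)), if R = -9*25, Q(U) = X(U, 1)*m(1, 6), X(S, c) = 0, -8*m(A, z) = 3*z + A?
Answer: -2354/247 ≈ -9.5304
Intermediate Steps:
m(A, z) = -3*z/8 - A/8 (m(A, z) = -(3*z + A)/8 = -(A + 3*z)/8 = -3*z/8 - A/8)
Q(U) = 0 (Q(U) = 0*(-3/8*6 - 1/8*1) = 0*(-9/4 - 1/8) = 0*(-19/8) = 0)
R = -225
(2554 + 4508)/(R + ((-102 + Q(-16)) - 414)) = (2554 + 4508)/(-225 + ((-102 + 0) - 414)) = 7062/(-225 + (-102 - 414)) = 7062/(-225 - 516) = 7062/(-741) = 7062*(-1/741) = -2354/247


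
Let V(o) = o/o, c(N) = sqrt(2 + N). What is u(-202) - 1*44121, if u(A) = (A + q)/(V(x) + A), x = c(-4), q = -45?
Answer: -8868074/201 ≈ -44120.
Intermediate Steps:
x = I*sqrt(2) (x = sqrt(2 - 4) = sqrt(-2) = I*sqrt(2) ≈ 1.4142*I)
V(o) = 1
u(A) = (-45 + A)/(1 + A) (u(A) = (A - 45)/(1 + A) = (-45 + A)/(1 + A))
u(-202) - 1*44121 = (-45 - 202)/(1 - 202) - 1*44121 = -247/(-201) - 44121 = -1/201*(-247) - 44121 = 247/201 - 44121 = -8868074/201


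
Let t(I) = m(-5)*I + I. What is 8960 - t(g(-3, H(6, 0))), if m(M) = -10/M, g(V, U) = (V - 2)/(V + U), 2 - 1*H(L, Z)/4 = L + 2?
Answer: 80635/9 ≈ 8959.4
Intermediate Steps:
H(L, Z) = -4*L (H(L, Z) = 8 - 4*(L + 2) = 8 - 4*(2 + L) = 8 + (-8 - 4*L) = -4*L)
g(V, U) = (-2 + V)/(U + V)
t(I) = 3*I (t(I) = (-10/(-5))*I + I = (-10*(-⅕))*I + I = 2*I + I = 3*I)
8960 - t(g(-3, H(6, 0))) = 8960 - 3*(-2 - 3)/(-4*6 - 3) = 8960 - 3*-5/(-24 - 3) = 8960 - 3*-5/(-27) = 8960 - 3*(-1/27*(-5)) = 8960 - 3*5/27 = 8960 - 1*5/9 = 8960 - 5/9 = 80635/9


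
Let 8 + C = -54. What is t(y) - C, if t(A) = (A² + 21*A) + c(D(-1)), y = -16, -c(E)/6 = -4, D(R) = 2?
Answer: 6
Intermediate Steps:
C = -62 (C = -8 - 54 = -62)
c(E) = 24 (c(E) = -6*(-4) = 24)
t(A) = 24 + A² + 21*A (t(A) = (A² + 21*A) + 24 = 24 + A² + 21*A)
t(y) - C = (24 + (-16)² + 21*(-16)) - 1*(-62) = (24 + 256 - 336) + 62 = -56 + 62 = 6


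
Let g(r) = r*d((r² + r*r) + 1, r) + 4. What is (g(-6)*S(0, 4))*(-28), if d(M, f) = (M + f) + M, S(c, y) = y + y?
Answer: 187264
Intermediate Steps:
S(c, y) = 2*y
d(M, f) = f + 2*M
g(r) = 4 + r*(2 + r + 4*r²) (g(r) = r*(r + 2*((r² + r*r) + 1)) + 4 = r*(r + 2*((r² + r²) + 1)) + 4 = r*(r + 2*(2*r² + 1)) + 4 = r*(r + 2*(1 + 2*r²)) + 4 = r*(r + (2 + 4*r²)) + 4 = r*(2 + r + 4*r²) + 4 = 4 + r*(2 + r + 4*r²))
(g(-6)*S(0, 4))*(-28) = ((4 - 6*(2 - 6 + 4*(-6)²))*(2*4))*(-28) = ((4 - 6*(2 - 6 + 4*36))*8)*(-28) = ((4 - 6*(2 - 6 + 144))*8)*(-28) = ((4 - 6*140)*8)*(-28) = ((4 - 840)*8)*(-28) = -836*8*(-28) = -6688*(-28) = 187264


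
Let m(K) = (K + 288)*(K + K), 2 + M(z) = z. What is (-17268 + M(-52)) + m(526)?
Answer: 839006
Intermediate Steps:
M(z) = -2 + z
m(K) = 2*K*(288 + K) (m(K) = (288 + K)*(2*K) = 2*K*(288 + K))
(-17268 + M(-52)) + m(526) = (-17268 + (-2 - 52)) + 2*526*(288 + 526) = (-17268 - 54) + 2*526*814 = -17322 + 856328 = 839006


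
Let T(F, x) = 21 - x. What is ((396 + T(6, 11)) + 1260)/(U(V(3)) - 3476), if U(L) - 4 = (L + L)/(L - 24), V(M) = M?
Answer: -5831/12153 ≈ -0.47980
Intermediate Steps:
U(L) = 4 + 2*L/(-24 + L) (U(L) = 4 + (L + L)/(L - 24) = 4 + (2*L)/(-24 + L) = 4 + 2*L/(-24 + L))
((396 + T(6, 11)) + 1260)/(U(V(3)) - 3476) = ((396 + (21 - 1*11)) + 1260)/(6*(-16 + 3)/(-24 + 3) - 3476) = ((396 + (21 - 11)) + 1260)/(6*(-13)/(-21) - 3476) = ((396 + 10) + 1260)/(6*(-1/21)*(-13) - 3476) = (406 + 1260)/(26/7 - 3476) = 1666/(-24306/7) = 1666*(-7/24306) = -5831/12153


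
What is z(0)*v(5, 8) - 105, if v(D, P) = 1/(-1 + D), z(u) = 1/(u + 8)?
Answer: -3359/32 ≈ -104.97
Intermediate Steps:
z(u) = 1/(8 + u)
z(0)*v(5, 8) - 105 = 1/((8 + 0)*(-1 + 5)) - 105 = 1/(8*4) - 105 = (1/8)*(1/4) - 105 = 1/32 - 105 = -3359/32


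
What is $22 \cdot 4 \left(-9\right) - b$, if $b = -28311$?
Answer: $27519$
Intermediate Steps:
$22 \cdot 4 \left(-9\right) - b = 22 \cdot 4 \left(-9\right) - -28311 = 88 \left(-9\right) + 28311 = -792 + 28311 = 27519$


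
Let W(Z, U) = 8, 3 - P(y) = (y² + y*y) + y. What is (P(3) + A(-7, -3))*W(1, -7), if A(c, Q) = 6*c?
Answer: -480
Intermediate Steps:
P(y) = 3 - y - 2*y² (P(y) = 3 - ((y² + y*y) + y) = 3 - ((y² + y²) + y) = 3 - (2*y² + y) = 3 - (y + 2*y²) = 3 + (-y - 2*y²) = 3 - y - 2*y²)
(P(3) + A(-7, -3))*W(1, -7) = ((3 - 1*3 - 2*3²) + 6*(-7))*8 = ((3 - 3 - 2*9) - 42)*8 = ((3 - 3 - 18) - 42)*8 = (-18 - 42)*8 = -60*8 = -480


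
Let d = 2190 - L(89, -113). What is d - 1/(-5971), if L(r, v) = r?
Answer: 12545072/5971 ≈ 2101.0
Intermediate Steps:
d = 2101 (d = 2190 - 1*89 = 2190 - 89 = 2101)
d - 1/(-5971) = 2101 - 1/(-5971) = 2101 - 1*(-1/5971) = 2101 + 1/5971 = 12545072/5971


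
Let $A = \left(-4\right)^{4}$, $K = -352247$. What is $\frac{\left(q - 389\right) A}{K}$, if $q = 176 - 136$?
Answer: $\frac{89344}{352247} \approx 0.25364$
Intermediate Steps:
$q = 40$ ($q = 176 - 136 = 40$)
$A = 256$
$\frac{\left(q - 389\right) A}{K} = \frac{\left(40 - 389\right) 256}{-352247} = \left(-349\right) 256 \left(- \frac{1}{352247}\right) = \left(-89344\right) \left(- \frac{1}{352247}\right) = \frac{89344}{352247}$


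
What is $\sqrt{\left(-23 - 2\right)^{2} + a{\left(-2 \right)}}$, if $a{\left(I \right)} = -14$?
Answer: $\sqrt{611} \approx 24.718$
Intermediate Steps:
$\sqrt{\left(-23 - 2\right)^{2} + a{\left(-2 \right)}} = \sqrt{\left(-23 - 2\right)^{2} - 14} = \sqrt{\left(-25\right)^{2} - 14} = \sqrt{625 - 14} = \sqrt{611}$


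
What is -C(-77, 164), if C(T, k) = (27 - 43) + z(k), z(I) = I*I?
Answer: -26880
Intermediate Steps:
z(I) = I²
C(T, k) = -16 + k² (C(T, k) = (27 - 43) + k² = -16 + k²)
-C(-77, 164) = -(-16 + 164²) = -(-16 + 26896) = -1*26880 = -26880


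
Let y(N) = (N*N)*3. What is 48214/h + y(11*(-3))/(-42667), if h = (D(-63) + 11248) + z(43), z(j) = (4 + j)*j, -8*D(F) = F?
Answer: 16110169499/4531875405 ≈ 3.5549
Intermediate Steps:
D(F) = -F/8
y(N) = 3*N² (y(N) = N²*3 = 3*N²)
z(j) = j*(4 + j)
h = 106215/8 (h = (-⅛*(-63) + 11248) + 43*(4 + 43) = (63/8 + 11248) + 43*47 = 90047/8 + 2021 = 106215/8 ≈ 13277.)
48214/h + y(11*(-3))/(-42667) = 48214/(106215/8) + (3*(11*(-3))²)/(-42667) = 48214*(8/106215) + (3*(-33)²)*(-1/42667) = 385712/106215 + (3*1089)*(-1/42667) = 385712/106215 + 3267*(-1/42667) = 385712/106215 - 3267/42667 = 16110169499/4531875405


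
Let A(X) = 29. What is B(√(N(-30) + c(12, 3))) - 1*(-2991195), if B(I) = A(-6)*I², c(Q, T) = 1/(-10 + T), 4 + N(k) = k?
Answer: 20931434/7 ≈ 2.9902e+6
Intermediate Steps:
N(k) = -4 + k
B(I) = 29*I²
B(√(N(-30) + c(12, 3))) - 1*(-2991195) = 29*(√((-4 - 30) + 1/(-10 + 3)))² - 1*(-2991195) = 29*(√(-34 + 1/(-7)))² + 2991195 = 29*(√(-34 - ⅐))² + 2991195 = 29*(√(-239/7))² + 2991195 = 29*(I*√1673/7)² + 2991195 = 29*(-239/7) + 2991195 = -6931/7 + 2991195 = 20931434/7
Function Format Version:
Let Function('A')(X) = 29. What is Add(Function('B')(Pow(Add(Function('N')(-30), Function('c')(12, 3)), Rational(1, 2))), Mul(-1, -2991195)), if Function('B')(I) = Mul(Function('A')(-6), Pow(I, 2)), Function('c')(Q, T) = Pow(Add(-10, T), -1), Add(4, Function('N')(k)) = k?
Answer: Rational(20931434, 7) ≈ 2.9902e+6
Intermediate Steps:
Function('N')(k) = Add(-4, k)
Function('B')(I) = Mul(29, Pow(I, 2))
Add(Function('B')(Pow(Add(Function('N')(-30), Function('c')(12, 3)), Rational(1, 2))), Mul(-1, -2991195)) = Add(Mul(29, Pow(Pow(Add(Add(-4, -30), Pow(Add(-10, 3), -1)), Rational(1, 2)), 2)), Mul(-1, -2991195)) = Add(Mul(29, Pow(Pow(Add(-34, Pow(-7, -1)), Rational(1, 2)), 2)), 2991195) = Add(Mul(29, Pow(Pow(Add(-34, Rational(-1, 7)), Rational(1, 2)), 2)), 2991195) = Add(Mul(29, Pow(Pow(Rational(-239, 7), Rational(1, 2)), 2)), 2991195) = Add(Mul(29, Pow(Mul(Rational(1, 7), I, Pow(1673, Rational(1, 2))), 2)), 2991195) = Add(Mul(29, Rational(-239, 7)), 2991195) = Add(Rational(-6931, 7), 2991195) = Rational(20931434, 7)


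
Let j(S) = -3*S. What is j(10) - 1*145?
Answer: -175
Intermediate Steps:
j(10) - 1*145 = -3*10 - 1*145 = -30 - 145 = -175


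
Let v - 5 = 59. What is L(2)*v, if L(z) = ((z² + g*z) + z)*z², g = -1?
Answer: 1024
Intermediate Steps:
v = 64 (v = 5 + 59 = 64)
L(z) = z⁴ (L(z) = ((z² - z) + z)*z² = z²*z² = z⁴)
L(2)*v = 2⁴*64 = 16*64 = 1024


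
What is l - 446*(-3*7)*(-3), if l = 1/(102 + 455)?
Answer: -15650585/557 ≈ -28098.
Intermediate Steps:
l = 1/557 ≈ 0.0017953
l - 446*(-3*7)*(-3) = 1/557 - 446*(-3*7)*(-3) = 1/557 - (-9366)*(-3) = 1/557 - 446*63 = 1/557 - 28098 = -15650585/557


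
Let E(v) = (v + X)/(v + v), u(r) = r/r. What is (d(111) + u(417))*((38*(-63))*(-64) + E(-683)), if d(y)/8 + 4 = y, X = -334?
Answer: 179365020561/1366 ≈ 1.3131e+8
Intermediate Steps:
d(y) = -32 + 8*y
u(r) = 1
E(v) = (-334 + v)/(2*v) (E(v) = (v - 334)/(v + v) = (-334 + v)/((2*v)) = (-334 + v)*(1/(2*v)) = (-334 + v)/(2*v))
(d(111) + u(417))*((38*(-63))*(-64) + E(-683)) = ((-32 + 8*111) + 1)*((38*(-63))*(-64) + (1/2)*(-334 - 683)/(-683)) = ((-32 + 888) + 1)*(-2394*(-64) + (1/2)*(-1/683)*(-1017)) = (856 + 1)*(153216 + 1017/1366) = 857*(209294073/1366) = 179365020561/1366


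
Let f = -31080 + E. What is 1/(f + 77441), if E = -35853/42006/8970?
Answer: 125597940/5822846084389 ≈ 2.1570e-5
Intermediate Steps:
E = -11951/125597940 (E = -35853*1/42006*(1/8970) = -11951/14002*1/8970 = -11951/125597940 ≈ -9.5153e-5)
f = -3903583987151/125597940 (f = -31080 - 11951/125597940 = -3903583987151/125597940 ≈ -31080.)
1/(f + 77441) = 1/(-3903583987151/125597940 + 77441) = 1/(5822846084389/125597940) = 125597940/5822846084389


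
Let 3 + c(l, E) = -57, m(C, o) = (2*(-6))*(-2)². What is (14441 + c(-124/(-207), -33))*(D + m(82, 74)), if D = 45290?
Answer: 650625202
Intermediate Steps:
m(C, o) = -48 (m(C, o) = -12*4 = -48)
c(l, E) = -60 (c(l, E) = -3 - 57 = -60)
(14441 + c(-124/(-207), -33))*(D + m(82, 74)) = (14441 - 60)*(45290 - 48) = 14381*45242 = 650625202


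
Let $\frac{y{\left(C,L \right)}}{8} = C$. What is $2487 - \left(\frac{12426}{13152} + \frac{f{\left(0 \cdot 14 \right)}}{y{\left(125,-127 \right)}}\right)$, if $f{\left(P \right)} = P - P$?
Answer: $\frac{5449433}{2192} \approx 2486.1$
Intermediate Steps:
$y{\left(C,L \right)} = 8 C$
$f{\left(P \right)} = 0$
$2487 - \left(\frac{12426}{13152} + \frac{f{\left(0 \cdot 14 \right)}}{y{\left(125,-127 \right)}}\right) = 2487 - \left(\frac{12426}{13152} + \frac{0}{8 \cdot 125}\right) = 2487 - \left(12426 \cdot \frac{1}{13152} + \frac{0}{1000}\right) = 2487 - \left(\frac{2071}{2192} + 0 \cdot \frac{1}{1000}\right) = 2487 - \left(\frac{2071}{2192} + 0\right) = 2487 - \frac{2071}{2192} = \frac{5449433}{2192}$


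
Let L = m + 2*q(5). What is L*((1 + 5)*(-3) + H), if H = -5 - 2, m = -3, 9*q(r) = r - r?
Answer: 75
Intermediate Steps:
q(r) = 0 (q(r) = (r - r)/9 = (⅑)*0 = 0)
H = -7
L = -3 (L = -3 + 2*0 = -3 + 0 = -3)
L*((1 + 5)*(-3) + H) = -3*((1 + 5)*(-3) - 7) = -3*(6*(-3) - 7) = -3*(-18 - 7) = -3*(-25) = 75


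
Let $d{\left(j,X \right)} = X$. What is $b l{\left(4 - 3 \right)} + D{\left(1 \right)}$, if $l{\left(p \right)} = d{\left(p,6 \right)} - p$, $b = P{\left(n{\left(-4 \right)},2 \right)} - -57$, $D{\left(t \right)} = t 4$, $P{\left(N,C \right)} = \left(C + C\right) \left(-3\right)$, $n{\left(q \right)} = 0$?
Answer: $229$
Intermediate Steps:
$P{\left(N,C \right)} = - 6 C$ ($P{\left(N,C \right)} = 2 C \left(-3\right) = - 6 C$)
$D{\left(t \right)} = 4 t$
$b = 45$ ($b = \left(-6\right) 2 - -57 = -12 + 57 = 45$)
$l{\left(p \right)} = 6 - p$
$b l{\left(4 - 3 \right)} + D{\left(1 \right)} = 45 \left(6 - \left(4 - 3\right)\right) + 4 \cdot 1 = 45 \left(6 - \left(4 - 3\right)\right) + 4 = 45 \left(6 - 1\right) + 4 = 45 \cdot 5 + 4 = 225 + 4 = 229$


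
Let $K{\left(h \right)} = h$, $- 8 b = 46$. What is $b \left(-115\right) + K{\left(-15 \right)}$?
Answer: $\frac{2585}{4} \approx 646.25$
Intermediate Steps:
$b = - \frac{23}{4}$ ($b = \left(- \frac{1}{8}\right) 46 = - \frac{23}{4} \approx -5.75$)
$b \left(-115\right) + K{\left(-15 \right)} = \left(- \frac{23}{4}\right) \left(-115\right) - 15 = \frac{2645}{4} - 15 = \frac{2585}{4}$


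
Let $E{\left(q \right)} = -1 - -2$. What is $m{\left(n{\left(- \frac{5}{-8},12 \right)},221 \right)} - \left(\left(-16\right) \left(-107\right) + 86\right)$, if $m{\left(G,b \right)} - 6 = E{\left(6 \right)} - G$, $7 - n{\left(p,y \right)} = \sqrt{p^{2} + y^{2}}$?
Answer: $-1798 + \frac{\sqrt{9241}}{8} \approx -1786.0$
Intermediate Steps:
$E{\left(q \right)} = 1$ ($E{\left(q \right)} = -1 + 2 = 1$)
$n{\left(p,y \right)} = 7 - \sqrt{p^{2} + y^{2}}$
$m{\left(G,b \right)} = 7 - G$ ($m{\left(G,b \right)} = 6 - \left(-1 + G\right) = 7 - G$)
$m{\left(n{\left(- \frac{5}{-8},12 \right)},221 \right)} - \left(\left(-16\right) \left(-107\right) + 86\right) = \left(7 - \left(7 - \sqrt{\left(- \frac{5}{-8}\right)^{2} + 12^{2}}\right)\right) - \left(\left(-16\right) \left(-107\right) + 86\right) = \left(7 - \left(7 - \sqrt{\left(\left(-5\right) \left(- \frac{1}{8}\right)\right)^{2} + 144}\right)\right) - \left(1712 + 86\right) = \left(7 - \left(7 - \sqrt{\left(\frac{5}{8}\right)^{2} + 144}\right)\right) - 1798 = \left(7 - \left(7 - \sqrt{\frac{25}{64} + 144}\right)\right) - 1798 = \left(7 - \left(7 - \sqrt{\frac{9241}{64}}\right)\right) - 1798 = \left(7 - \left(7 - \frac{\sqrt{9241}}{8}\right)\right) - 1798 = \frac{\sqrt{9241}}{8} - 1798 = -1798 + \frac{\sqrt{9241}}{8}$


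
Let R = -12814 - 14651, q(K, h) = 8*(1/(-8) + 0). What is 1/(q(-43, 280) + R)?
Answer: -1/27466 ≈ -3.6409e-5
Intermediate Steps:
q(K, h) = -1 (q(K, h) = 8*(-⅛ + 0) = 8*(-⅛) = -1)
R = -27465
1/(q(-43, 280) + R) = 1/(-1 - 27465) = 1/(-27466) = -1/27466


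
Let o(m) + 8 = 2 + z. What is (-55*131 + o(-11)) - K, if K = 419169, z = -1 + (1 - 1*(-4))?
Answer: -426376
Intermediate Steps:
z = 4 (z = -1 + (1 + 4) = -1 + 5 = 4)
o(m) = -2 (o(m) = -8 + (2 + 4) = -8 + 6 = -2)
(-55*131 + o(-11)) - K = (-55*131 - 2) - 1*419169 = (-7205 - 2) - 419169 = -7207 - 419169 = -426376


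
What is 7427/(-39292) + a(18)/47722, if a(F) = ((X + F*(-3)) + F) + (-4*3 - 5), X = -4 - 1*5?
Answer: -178433699/937546412 ≈ -0.19032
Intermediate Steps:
X = -9 (X = -4 - 5 = -9)
a(F) = -26 - 2*F (a(F) = ((-9 + F*(-3)) + F) + (-4*3 - 5) = ((-9 - 3*F) + F) + (-12 - 5) = (-9 - 2*F) - 17 = -26 - 2*F)
7427/(-39292) + a(18)/47722 = 7427/(-39292) + (-26 - 2*18)/47722 = 7427*(-1/39292) + (-26 - 36)*(1/47722) = -7427/39292 - 62*1/47722 = -7427/39292 - 31/23861 = -178433699/937546412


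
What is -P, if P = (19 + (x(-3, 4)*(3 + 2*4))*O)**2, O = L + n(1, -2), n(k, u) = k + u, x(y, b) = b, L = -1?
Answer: -4761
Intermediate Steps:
O = -2 (O = -1 + (1 - 2) = -1 - 1 = -2)
P = 4761 (P = (19 + (4*(3 + 2*4))*(-2))**2 = (19 + (4*(3 + 8))*(-2))**2 = (19 + (4*11)*(-2))**2 = (19 + 44*(-2))**2 = (19 - 88)**2 = (-69)**2 = 4761)
-P = -1*4761 = -4761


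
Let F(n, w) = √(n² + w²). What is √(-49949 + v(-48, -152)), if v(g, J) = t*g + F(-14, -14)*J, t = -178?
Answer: √(-41405 - 2128*√2) ≈ 210.75*I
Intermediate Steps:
v(g, J) = -178*g + 14*J*√2 (v(g, J) = -178*g + √((-14)² + (-14)²)*J = -178*g + √(196 + 196)*J = -178*g + √392*J = -178*g + (14*√2)*J = -178*g + 14*J*√2)
√(-49949 + v(-48, -152)) = √(-49949 + (-178*(-48) + 14*(-152)*√2)) = √(-49949 + (8544 - 2128*√2)) = √(-41405 - 2128*√2)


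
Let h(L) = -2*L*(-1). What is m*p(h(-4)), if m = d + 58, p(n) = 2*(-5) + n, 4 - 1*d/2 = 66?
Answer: 1188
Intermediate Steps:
d = -124 (d = 8 - 2*66 = 8 - 132 = -124)
h(L) = 2*L
p(n) = -10 + n
m = -66 (m = -124 + 58 = -66)
m*p(h(-4)) = -66*(-10 + 2*(-4)) = -66*(-10 - 8) = -66*(-18) = 1188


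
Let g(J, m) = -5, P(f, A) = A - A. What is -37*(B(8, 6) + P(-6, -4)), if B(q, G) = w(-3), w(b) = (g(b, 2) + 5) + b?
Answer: 111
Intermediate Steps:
P(f, A) = 0
w(b) = b (w(b) = (-5 + 5) + b = 0 + b = b)
B(q, G) = -3
-37*(B(8, 6) + P(-6, -4)) = -37*(-3 + 0) = -37*(-3) = 111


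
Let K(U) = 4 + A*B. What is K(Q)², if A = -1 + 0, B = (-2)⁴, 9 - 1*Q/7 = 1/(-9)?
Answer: 144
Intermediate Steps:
Q = 574/9 (Q = 63 - 7/(-9) = 63 - 7*(-⅑) = 63 + 7/9 = 574/9 ≈ 63.778)
B = 16
A = -1
K(U) = -12 (K(U) = 4 - 1*16 = 4 - 16 = -12)
K(Q)² = (-12)² = 144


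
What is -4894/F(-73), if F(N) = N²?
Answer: -4894/5329 ≈ -0.91837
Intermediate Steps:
-4894/F(-73) = -4894/((-73)²) = -4894/5329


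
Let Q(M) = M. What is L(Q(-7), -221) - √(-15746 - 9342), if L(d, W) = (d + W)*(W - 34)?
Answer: 58140 - 112*I*√2 ≈ 58140.0 - 158.39*I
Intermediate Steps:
L(d, W) = (-34 + W)*(W + d) (L(d, W) = (W + d)*(-34 + W) = (-34 + W)*(W + d))
L(Q(-7), -221) - √(-15746 - 9342) = ((-221)² - 34*(-221) - 34*(-7) - 221*(-7)) - √(-15746 - 9342) = (48841 + 7514 + 238 + 1547) - √(-25088) = 58140 - 112*I*√2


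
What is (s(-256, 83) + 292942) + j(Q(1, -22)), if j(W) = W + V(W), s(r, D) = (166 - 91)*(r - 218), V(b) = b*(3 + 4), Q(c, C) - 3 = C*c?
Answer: 257240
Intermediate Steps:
Q(c, C) = 3 + C*c
V(b) = 7*b (V(b) = b*7 = 7*b)
s(r, D) = -16350 + 75*r (s(r, D) = 75*(-218 + r) = -16350 + 75*r)
j(W) = 8*W (j(W) = W + 7*W = 8*W)
(s(-256, 83) + 292942) + j(Q(1, -22)) = ((-16350 + 75*(-256)) + 292942) + 8*(3 - 22*1) = ((-16350 - 19200) + 292942) + 8*(3 - 22) = (-35550 + 292942) + 8*(-19) = 257392 - 152 = 257240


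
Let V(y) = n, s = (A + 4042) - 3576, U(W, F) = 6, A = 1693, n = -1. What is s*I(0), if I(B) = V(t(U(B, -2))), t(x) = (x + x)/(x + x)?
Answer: -2159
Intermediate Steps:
s = 2159 (s = (1693 + 4042) - 3576 = 5735 - 3576 = 2159)
t(x) = 1 (t(x) = (2*x)/((2*x)) = (2*x)*(1/(2*x)) = 1)
V(y) = -1
I(B) = -1
s*I(0) = 2159*(-1) = -2159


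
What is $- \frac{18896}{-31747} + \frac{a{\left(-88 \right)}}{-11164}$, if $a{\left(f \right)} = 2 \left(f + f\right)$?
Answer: $\frac{55532472}{88605877} \approx 0.62674$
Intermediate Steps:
$a{\left(f \right)} = 4 f$ ($a{\left(f \right)} = 2 \cdot 2 f = 4 f$)
$- \frac{18896}{-31747} + \frac{a{\left(-88 \right)}}{-11164} = - \frac{18896}{-31747} + \frac{4 \left(-88\right)}{-11164} = \left(-18896\right) \left(- \frac{1}{31747}\right) - - \frac{88}{2791} = \frac{18896}{31747} + \frac{88}{2791} = \frac{55532472}{88605877}$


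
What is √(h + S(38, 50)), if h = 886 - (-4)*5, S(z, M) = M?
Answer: 2*√239 ≈ 30.919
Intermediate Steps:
h = 906 (h = 886 - 1*(-20) = 886 + 20 = 906)
√(h + S(38, 50)) = √(906 + 50) = √956 = 2*√239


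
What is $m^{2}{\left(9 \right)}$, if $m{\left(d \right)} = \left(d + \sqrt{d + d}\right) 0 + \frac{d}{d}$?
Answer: $1$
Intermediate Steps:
$m{\left(d \right)} = 1$ ($m{\left(d \right)} = \left(d + \sqrt{2 d}\right) 0 + 1 = \left(d + \sqrt{2} \sqrt{d}\right) 0 + 1 = 0 + 1 = 1$)
$m^{2}{\left(9 \right)} = 1^{2} = 1$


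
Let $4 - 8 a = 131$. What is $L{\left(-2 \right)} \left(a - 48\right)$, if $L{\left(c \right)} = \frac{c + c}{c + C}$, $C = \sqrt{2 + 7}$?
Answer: $\frac{511}{2} \approx 255.5$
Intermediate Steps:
$a = - \frac{127}{8}$ ($a = \frac{1}{2} - \frac{131}{8} = - \frac{127}{8} \approx -15.875$)
$C = 3$ ($C = \sqrt{9} = 3$)
$L{\left(c \right)} = \frac{2 c}{3 + c}$ ($L{\left(c \right)} = \frac{c + c}{c + 3} = \frac{2 c}{3 + c}$)
$L{\left(-2 \right)} \left(a - 48\right) = 2 \left(-2\right) \frac{1}{3 - 2} \left(- \frac{127}{8} - 48\right) = 2 \left(-2\right) 1^{-1} \left(- \frac{511}{8}\right) = 2 \left(-2\right) 1 \left(- \frac{511}{8}\right) = \left(-4\right) \left(- \frac{511}{8}\right) = \frac{511}{2}$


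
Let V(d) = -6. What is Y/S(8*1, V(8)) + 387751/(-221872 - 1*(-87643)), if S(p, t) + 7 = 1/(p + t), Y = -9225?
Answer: 2471484287/1744977 ≈ 1416.3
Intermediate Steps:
S(p, t) = -7 + 1/(p + t)
Y/S(8*1, V(8)) + 387751/(-221872 - 1*(-87643)) = -9225*(8*1 - 6)/(1 - 56 - 7*(-6)) + 387751/(-221872 - 1*(-87643)) = -9225*(8 - 6)/(1 - 7*8 + 42) + 387751/(-221872 + 87643) = -9225*2/(1 - 56 + 42) + 387751/(-134229) = -9225/((1/2)*(-13)) + 387751*(-1/134229) = -9225/(-13/2) - 387751/134229 = -9225*(-2/13) - 387751/134229 = 18450/13 - 387751/134229 = 2471484287/1744977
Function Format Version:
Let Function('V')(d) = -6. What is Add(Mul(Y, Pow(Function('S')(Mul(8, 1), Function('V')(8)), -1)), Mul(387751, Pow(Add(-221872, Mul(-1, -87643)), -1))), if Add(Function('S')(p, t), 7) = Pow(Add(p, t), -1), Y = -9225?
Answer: Rational(2471484287, 1744977) ≈ 1416.3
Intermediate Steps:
Function('S')(p, t) = Add(-7, Pow(Add(p, t), -1))
Add(Mul(Y, Pow(Function('S')(Mul(8, 1), Function('V')(8)), -1)), Mul(387751, Pow(Add(-221872, Mul(-1, -87643)), -1))) = Add(Mul(-9225, Pow(Mul(Pow(Add(Mul(8, 1), -6), -1), Add(1, Mul(-7, Mul(8, 1)), Mul(-7, -6))), -1)), Mul(387751, Pow(Add(-221872, Mul(-1, -87643)), -1))) = Add(Mul(-9225, Pow(Mul(Pow(Add(8, -6), -1), Add(1, Mul(-7, 8), 42)), -1)), Mul(387751, Pow(Add(-221872, 87643), -1))) = Add(Mul(-9225, Pow(Mul(Pow(2, -1), Add(1, -56, 42)), -1)), Mul(387751, Pow(-134229, -1))) = Add(Mul(-9225, Pow(Mul(Rational(1, 2), -13), -1)), Mul(387751, Rational(-1, 134229))) = Add(Mul(-9225, Pow(Rational(-13, 2), -1)), Rational(-387751, 134229)) = Add(Mul(-9225, Rational(-2, 13)), Rational(-387751, 134229)) = Add(Rational(18450, 13), Rational(-387751, 134229)) = Rational(2471484287, 1744977)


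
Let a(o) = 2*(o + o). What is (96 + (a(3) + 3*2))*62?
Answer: 7068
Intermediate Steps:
a(o) = 4*o (a(o) = 2*(2*o) = 4*o)
(96 + (a(3) + 3*2))*62 = (96 + (4*3 + 3*2))*62 = (96 + (12 + 6))*62 = (96 + 18)*62 = 114*62 = 7068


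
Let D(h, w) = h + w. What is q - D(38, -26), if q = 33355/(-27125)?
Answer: -10253/775 ≈ -13.230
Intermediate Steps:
q = -953/775 (q = 33355*(-1/27125) = -953/775 ≈ -1.2297)
q - D(38, -26) = -953/775 - (38 - 26) = -953/775 - 1*12 = -953/775 - 12 = -10253/775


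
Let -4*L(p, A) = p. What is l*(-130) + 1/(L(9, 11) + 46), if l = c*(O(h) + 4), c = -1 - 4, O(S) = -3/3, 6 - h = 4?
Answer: 341254/175 ≈ 1950.0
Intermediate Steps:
h = 2 (h = 6 - 1*4 = 6 - 4 = 2)
O(S) = -1 (O(S) = -3*⅓ = -1)
L(p, A) = -p/4
c = -5
l = -15 (l = -5*(-1 + 4) = -5*3 = -15)
l*(-130) + 1/(L(9, 11) + 46) = -15*(-130) + 1/(-¼*9 + 46) = 1950 + 1/(-9/4 + 46) = 1950 + 1/(175/4) = 1950 + 4/175 = 341254/175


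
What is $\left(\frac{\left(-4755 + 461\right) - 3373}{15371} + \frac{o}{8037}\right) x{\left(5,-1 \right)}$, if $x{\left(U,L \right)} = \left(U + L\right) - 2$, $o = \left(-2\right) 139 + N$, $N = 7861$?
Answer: $\frac{5783012}{6501933} \approx 0.88943$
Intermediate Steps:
$o = 7583$ ($o = \left(-2\right) 139 + 7861 = -278 + 7861 = 7583$)
$x{\left(U,L \right)} = -2 + L + U$ ($x{\left(U,L \right)} = \left(L + U\right) - 2 = -2 + L + U$)
$\left(\frac{\left(-4755 + 461\right) - 3373}{15371} + \frac{o}{8037}\right) x{\left(5,-1 \right)} = \left(\frac{\left(-4755 + 461\right) - 3373}{15371} + \frac{7583}{8037}\right) \left(-2 - 1 + 5\right) = \left(\left(-4294 - 3373\right) \frac{1}{15371} + 7583 \cdot \frac{1}{8037}\right) 2 = \left(\left(-7667\right) \frac{1}{15371} + \frac{7583}{8037}\right) 2 = \left(- \frac{7667}{15371} + \frac{7583}{8037}\right) 2 = \frac{2891506}{6501933} \cdot 2 = \frac{5783012}{6501933}$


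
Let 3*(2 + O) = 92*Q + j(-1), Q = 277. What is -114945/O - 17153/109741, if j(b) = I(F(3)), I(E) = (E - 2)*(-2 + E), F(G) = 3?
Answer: -4253286558/310676771 ≈ -13.690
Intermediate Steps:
I(E) = (-2 + E)² (I(E) = (-2 + E)*(-2 + E) = (-2 + E)²)
j(b) = 1 (j(b) = (-2 + 3)² = 1² = 1)
O = 8493 (O = -2 + (92*277 + 1)/3 = -2 + (25484 + 1)/3 = -2 + (⅓)*25485 = -2 + 8495 = 8493)
-114945/O - 17153/109741 = -114945/8493 - 17153/109741 = -114945*1/8493 - 17153*1/109741 = -38315/2831 - 17153/109741 = -4253286558/310676771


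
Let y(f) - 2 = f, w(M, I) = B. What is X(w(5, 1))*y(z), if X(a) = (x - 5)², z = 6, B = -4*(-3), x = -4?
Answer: 648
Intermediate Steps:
B = 12
w(M, I) = 12
y(f) = 2 + f
X(a) = 81 (X(a) = (-4 - 5)² = (-9)² = 81)
X(w(5, 1))*y(z) = 81*(2 + 6) = 81*8 = 648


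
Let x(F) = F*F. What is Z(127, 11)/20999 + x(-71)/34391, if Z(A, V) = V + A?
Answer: 4808779/31398983 ≈ 0.15315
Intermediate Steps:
x(F) = F²
Z(A, V) = A + V
Z(127, 11)/20999 + x(-71)/34391 = (127 + 11)/20999 + (-71)²/34391 = 138*(1/20999) + 5041*(1/34391) = 6/913 + 5041/34391 = 4808779/31398983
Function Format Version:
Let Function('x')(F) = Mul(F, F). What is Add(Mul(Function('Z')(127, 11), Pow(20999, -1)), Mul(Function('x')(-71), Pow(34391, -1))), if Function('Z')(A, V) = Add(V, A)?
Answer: Rational(4808779, 31398983) ≈ 0.15315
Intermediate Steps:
Function('x')(F) = Pow(F, 2)
Function('Z')(A, V) = Add(A, V)
Add(Mul(Function('Z')(127, 11), Pow(20999, -1)), Mul(Function('x')(-71), Pow(34391, -1))) = Add(Mul(Add(127, 11), Pow(20999, -1)), Mul(Pow(-71, 2), Pow(34391, -1))) = Add(Mul(138, Rational(1, 20999)), Mul(5041, Rational(1, 34391))) = Add(Rational(6, 913), Rational(5041, 34391)) = Rational(4808779, 31398983)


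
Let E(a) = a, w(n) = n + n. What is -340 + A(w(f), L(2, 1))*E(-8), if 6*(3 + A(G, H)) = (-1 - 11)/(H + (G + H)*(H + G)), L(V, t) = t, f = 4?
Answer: -12948/41 ≈ -315.80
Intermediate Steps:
w(n) = 2*n
A(G, H) = -3 - 2/(H + (G + H)²) (A(G, H) = -3 + ((-1 - 11)/(H + (G + H)*(H + G)))/6 = -3 + (-12/(H + (G + H)*(G + H)))/6 = -3 + (-12/(H + (G + H)²))/6 = -3 - 2/(H + (G + H)²))
-340 + A(w(f), L(2, 1))*E(-8) = -340 + ((-2 - 3*1 - 3*(2*4 + 1)²)/(1 + (2*4 + 1)²))*(-8) = -340 + ((-2 - 3 - 3*(8 + 1)²)/(1 + (8 + 1)²))*(-8) = -340 + ((-2 - 3 - 3*9²)/(1 + 9²))*(-8) = -340 + ((-2 - 3 - 3*81)/(1 + 81))*(-8) = -340 + ((-2 - 3 - 243)/82)*(-8) = -340 + ((1/82)*(-248))*(-8) = -340 - 124/41*(-8) = -340 + 992/41 = -12948/41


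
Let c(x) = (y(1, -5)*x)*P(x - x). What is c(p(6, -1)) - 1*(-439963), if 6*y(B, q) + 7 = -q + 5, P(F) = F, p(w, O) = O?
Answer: 439963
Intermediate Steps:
y(B, q) = -⅓ - q/6 (y(B, q) = -7/6 + (-q + 5)/6 = -7/6 + (5 - q)/6 = -7/6 + (⅚ - q/6) = -⅓ - q/6)
c(x) = 0 (c(x) = ((-⅓ - ⅙*(-5))*x)*(x - x) = ((-⅓ + ⅚)*x)*0 = (x/2)*0 = 0)
c(p(6, -1)) - 1*(-439963) = 0 - 1*(-439963) = 0 + 439963 = 439963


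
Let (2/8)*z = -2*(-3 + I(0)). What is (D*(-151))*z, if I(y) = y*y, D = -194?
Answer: 703056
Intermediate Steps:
I(y) = y²
z = 24 (z = 4*(-2*(-3 + 0²)) = 4*(-2*(-3 + 0)) = 4*(-2*(-3)) = 4*6 = 24)
(D*(-151))*z = -194*(-151)*24 = 29294*24 = 703056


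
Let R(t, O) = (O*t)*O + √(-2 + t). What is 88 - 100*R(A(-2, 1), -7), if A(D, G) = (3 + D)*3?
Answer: -14712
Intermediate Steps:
A(D, G) = 9 + 3*D
R(t, O) = √(-2 + t) + t*O² (R(t, O) = t*O² + √(-2 + t) = √(-2 + t) + t*O²)
88 - 100*R(A(-2, 1), -7) = 88 - 100*(√(-2 + (9 + 3*(-2))) + (9 + 3*(-2))*(-7)²) = 88 - 100*(√(-2 + (9 - 6)) + (9 - 6)*49) = 88 - 100*(√(-2 + 3) + 3*49) = 88 - 100*(√1 + 147) = 88 - 100*(1 + 147) = 88 - 100*148 = 88 - 14800 = -14712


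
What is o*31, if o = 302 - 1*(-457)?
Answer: 23529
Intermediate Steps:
o = 759 (o = 302 + 457 = 759)
o*31 = 759*31 = 23529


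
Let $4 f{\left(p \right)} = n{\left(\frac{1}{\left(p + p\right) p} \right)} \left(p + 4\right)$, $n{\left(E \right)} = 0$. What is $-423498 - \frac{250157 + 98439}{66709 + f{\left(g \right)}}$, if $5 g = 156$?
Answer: $- \frac{28251476678}{66709} \approx -4.235 \cdot 10^{5}$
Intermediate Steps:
$g = \frac{156}{5}$ ($g = \frac{1}{5} \cdot 156 = \frac{156}{5} \approx 31.2$)
$f{\left(p \right)} = 0$ ($f{\left(p \right)} = \frac{0 \left(p + 4\right)}{4} = \frac{0 \left(4 + p\right)}{4} = \frac{1}{4} \cdot 0 = 0$)
$-423498 - \frac{250157 + 98439}{66709 + f{\left(g \right)}} = -423498 - \frac{250157 + 98439}{66709 + 0} = -423498 - \frac{348596}{66709} = - \frac{28251476678}{66709}$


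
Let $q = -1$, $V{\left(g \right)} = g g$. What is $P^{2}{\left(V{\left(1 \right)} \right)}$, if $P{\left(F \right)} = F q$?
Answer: $1$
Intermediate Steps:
$V{\left(g \right)} = g^{2}$
$P{\left(F \right)} = - F$ ($P{\left(F \right)} = F \left(-1\right) = - F$)
$P^{2}{\left(V{\left(1 \right)} \right)} = \left(- 1^{2}\right)^{2} = \left(\left(-1\right) 1\right)^{2} = \left(-1\right)^{2} = 1$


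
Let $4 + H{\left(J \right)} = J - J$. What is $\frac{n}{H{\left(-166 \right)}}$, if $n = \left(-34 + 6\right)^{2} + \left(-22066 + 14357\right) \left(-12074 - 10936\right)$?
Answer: $- \frac{88692437}{2} \approx -4.4346 \cdot 10^{7}$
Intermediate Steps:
$H{\left(J \right)} = -4$ ($H{\left(J \right)} = -4 + \left(J - J\right) = -4 + 0 = -4$)
$n = 177384874$ ($n = \left(-28\right)^{2} - -177384090 = 784 + 177384090 = 177384874$)
$\frac{n}{H{\left(-166 \right)}} = \frac{177384874}{-4} = 177384874 \left(- \frac{1}{4}\right) = - \frac{88692437}{2}$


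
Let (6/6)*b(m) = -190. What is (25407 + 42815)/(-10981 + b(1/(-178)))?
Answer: -68222/11171 ≈ -6.1071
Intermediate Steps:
b(m) = -190
(25407 + 42815)/(-10981 + b(1/(-178))) = (25407 + 42815)/(-10981 - 190) = 68222/(-11171) = 68222*(-1/11171) = -68222/11171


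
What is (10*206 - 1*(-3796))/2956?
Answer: 1464/739 ≈ 1.9811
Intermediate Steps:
(10*206 - 1*(-3796))/2956 = (2060 + 3796)*(1/2956) = 5856*(1/2956) = 1464/739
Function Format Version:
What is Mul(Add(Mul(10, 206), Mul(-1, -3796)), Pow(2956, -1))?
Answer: Rational(1464, 739) ≈ 1.9811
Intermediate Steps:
Mul(Add(Mul(10, 206), Mul(-1, -3796)), Pow(2956, -1)) = Mul(Add(2060, 3796), Rational(1, 2956)) = Mul(5856, Rational(1, 2956)) = Rational(1464, 739)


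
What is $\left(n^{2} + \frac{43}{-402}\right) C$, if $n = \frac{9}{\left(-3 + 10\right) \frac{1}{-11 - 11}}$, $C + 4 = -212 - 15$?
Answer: $- \frac{173336911}{938} \approx -1.8479 \cdot 10^{5}$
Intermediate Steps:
$C = -231$ ($C = -4 - 227 = -231$)
$n = - \frac{198}{7}$ ($n = \frac{9}{7 \frac{1}{-22}} = \frac{9}{7 \left(- \frac{1}{22}\right)} = \frac{9}{- \frac{7}{22}} = 9 \left(- \frac{22}{7}\right) = - \frac{198}{7} \approx -28.286$)
$\left(n^{2} + \frac{43}{-402}\right) C = \left(\left(- \frac{198}{7}\right)^{2} + \frac{43}{-402}\right) \left(-231\right) = \left(\frac{39204}{49} + 43 \left(- \frac{1}{402}\right)\right) \left(-231\right) = \left(\frac{39204}{49} - \frac{43}{402}\right) \left(-231\right) = \frac{15757901}{19698} \left(-231\right) = - \frac{173336911}{938}$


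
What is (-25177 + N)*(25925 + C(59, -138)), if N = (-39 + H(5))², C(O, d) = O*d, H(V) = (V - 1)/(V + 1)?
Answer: -3794323144/9 ≈ -4.2159e+8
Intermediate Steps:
H(V) = (-1 + V)/(1 + V)
N = 13225/9 (N = (-39 + (-1 + 5)/(1 + 5))² = (-39 + 4/6)² = (-39 + (⅙)*4)² = (-39 + ⅔)² = (-115/3)² = 13225/9 ≈ 1469.4)
(-25177 + N)*(25925 + C(59, -138)) = (-25177 + 13225/9)*(25925 + 59*(-138)) = -213368*(25925 - 8142)/9 = -213368/9*17783 = -3794323144/9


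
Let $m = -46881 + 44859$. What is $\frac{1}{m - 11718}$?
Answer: $- \frac{1}{13740} \approx -7.278 \cdot 10^{-5}$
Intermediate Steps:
$m = -2022$
$\frac{1}{m - 11718} = \frac{1}{-2022 - 11718} = \frac{1}{-13740} = - \frac{1}{13740}$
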